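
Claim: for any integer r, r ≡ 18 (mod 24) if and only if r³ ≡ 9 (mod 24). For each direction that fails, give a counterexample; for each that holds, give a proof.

Forward direction. This fails: take r = 18. Then 18 ≡ 18 (mod 24), but 18³ = 5832 ≡ 0 (mod 24), not 9.

Converse. This fails: take r = 9. Then 9³ = 729 ≡ 9 (mod 24), yet 9 ≡ 9 (mod 24), not 18.

Both directions fail.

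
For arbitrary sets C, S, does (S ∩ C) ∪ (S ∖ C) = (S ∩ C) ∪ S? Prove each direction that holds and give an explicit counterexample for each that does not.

Forward inclusion. Let x ∈ (S ∩ C) ∪ (S ∖ C). Then either x ∈ S and x ∉ C; or x ∈ C ∩ S. In each case x ∈ (S ∩ C) ∪ S, so (S ∩ C) ∪ (S ∖ C) ⊆ (S ∩ C) ∪ S.

Reverse inclusion. Let x ∈ (S ∩ C) ∪ S. Then either x ∈ S and x ∉ C; or x ∈ C ∩ S. In each case x ∈ (S ∩ C) ∪ (S ∖ C), so (S ∩ C) ∪ S ⊆ (S ∩ C) ∪ (S ∖ C).

Both inclusions hold.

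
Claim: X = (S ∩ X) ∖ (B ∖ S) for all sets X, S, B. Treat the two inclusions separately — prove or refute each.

(⟹) This inclusion fails. Take X = {1}, S = ∅, B = ∅; then 1 ∈ X but 1 ∉ (S ∩ X) ∖ (B ∖ S).

(⟸) Let x ∈ (S ∩ X) ∖ (B ∖ S). Then either x ∈ X ∩ S and x ∉ B; or x ∈ X ∩ S ∩ B. In each case x ∈ X, so (S ∩ X) ∖ (B ∖ S) ⊆ X.

Only the reverse inclusion holds.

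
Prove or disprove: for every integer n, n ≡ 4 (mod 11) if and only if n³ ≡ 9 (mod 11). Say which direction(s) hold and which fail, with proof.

[⇒] Suppose n ≡ 4 (mod 11). Write n = 11j + 4. Then (11j + 4)³ = 1331j³ + 1452j² + 528j + 64 = 11(121j³ + 132j² + 48j + 5) + 9, so n³ ≡ 9 (mod 11).

[⇐] For the converse, argue contrapositively. If n ≢ 4 (mod 11), then n is congruent to one of 0, 1, 2, 3, 5, 6, 7, 8, 9, 10 modulo 11, and these give n³ ≡ 0, 1, 8, 5, 4, 7, 2, 6, 3, 10 respectively — never 9.

Both directions hold; the statement is true.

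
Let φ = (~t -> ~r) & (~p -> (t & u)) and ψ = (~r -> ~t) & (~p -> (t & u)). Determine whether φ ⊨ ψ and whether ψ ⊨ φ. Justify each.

[⇒] This fails. Under p = T, r = F, t = T, u = F, the left side is true but the right side is false.

[⇐] This fails. Under p = T, r = T, t = F, u = F, the left side is false but the right side is true.

Neither implication holds.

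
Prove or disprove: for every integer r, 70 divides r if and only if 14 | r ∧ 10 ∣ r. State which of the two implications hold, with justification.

The biconditional holds.

(⟹) If 70 ∣ r, write r = 70q. Since 70 = 5·14, r = 14·(5q), so 14 ∣ r; and since 70 = 7·10, r = 10·(7q), so 10 ∣ r.

(⟸) Suppose 14 ∣ r and 10 ∣ r. Any common multiple of 14 and 10 is a multiple of their lcm; here lcm(14, 10) = 14·10/gcd(14, 10) = 140/2 = 70, so 70 ∣ r.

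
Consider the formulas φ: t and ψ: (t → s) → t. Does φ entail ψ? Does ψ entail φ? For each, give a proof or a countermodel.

The biconditional holds.

(←) Assume the antecedent. If t is true, t reduces to true regardless of the other variables. If t is false, the antecedent cannot hold. Either way t holds.

(→) Assume the antecedent. If t is true, (t → s) → t reduces to true regardless of the other variables. If t is false, the antecedent cannot hold. Either way (t → s) → t holds.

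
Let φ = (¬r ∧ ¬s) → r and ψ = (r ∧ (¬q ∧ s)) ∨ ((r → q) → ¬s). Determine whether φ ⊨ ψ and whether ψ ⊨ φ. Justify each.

(⇒) This fails. Under s = T, r = F, q = F, the left side is true but the right side is false.

(⇐) This fails. Under s = F, r = F, q = F, the left side is false but the right side is true.

Both directions fail.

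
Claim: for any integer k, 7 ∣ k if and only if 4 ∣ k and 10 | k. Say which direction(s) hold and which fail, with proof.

(⟹) This fails: take k = 7. Certainly 7 ∣ 7, but 4 ∤ 7.

(⟸) This fails: take k = 20. Both 4 ∣ 20 and 10 ∣ 20, yet 20 is not a multiple of 7 (since 20 = 2·7 + 6), so 7 ∤ 20.

(⇒) fails and (⇐) fails.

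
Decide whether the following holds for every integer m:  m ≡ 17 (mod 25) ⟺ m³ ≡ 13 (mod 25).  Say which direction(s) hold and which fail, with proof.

[⇒] Suppose m ≡ 17 (mod 25). Write m = 25j + 17. Then (25j + 17)³ = 15625j³ + 31875j² + 21675j + 4913 = 25(625j³ + 1275j² + 867j + 196) + 13, so m³ ≡ 13 (mod 25).

[⇐] Conversely, suppose m³ ≡ 13 (mod 25). The only residue r in {0, …, 24} with r³ ≡ 13 (mod 25) is r = 17, so m ≡ 17 (mod 25).

Equivalent; both directions hold.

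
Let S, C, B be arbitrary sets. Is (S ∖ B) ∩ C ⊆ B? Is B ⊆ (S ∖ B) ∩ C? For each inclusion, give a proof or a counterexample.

(⊆) fails and (⊇) fails.

(⟹) This inclusion fails. Take S = {1}, C = {1}, B = ∅; then 1 ∈ (S ∖ B) ∩ C but 1 ∉ B.

(⟸) This inclusion fails. Take S = ∅, C = ∅, B = {1}; then 1 ∈ B but 1 ∉ (S ∖ B) ∩ C.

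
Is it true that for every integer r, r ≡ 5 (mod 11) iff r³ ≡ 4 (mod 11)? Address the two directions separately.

Forward direction. Suppose r ≡ 5 (mod 11). Write r = 11j + 5. Then (11j + 5)³ = 1331j³ + 1815j² + 825j + 125 = 11(121j³ + 165j² + 75j + 11) + 4, so r³ ≡ 4 (mod 11).

Converse. Suppose r³ ≡ 4 (mod 11). The only residue r in {0, …, 10} with r³ ≡ 4 (mod 11) is r = 5, so r ≡ 5 (mod 11).

Equivalent; both directions hold.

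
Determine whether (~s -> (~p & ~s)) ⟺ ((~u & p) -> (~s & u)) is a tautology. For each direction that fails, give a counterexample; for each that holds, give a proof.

Neither direction holds.

Forward direction. This fails. Under p = T, s = T, u = F, the left side is true but the right side is false.

Converse. This fails. Under p = T, s = F, u = T, the left side is false but the right side is true.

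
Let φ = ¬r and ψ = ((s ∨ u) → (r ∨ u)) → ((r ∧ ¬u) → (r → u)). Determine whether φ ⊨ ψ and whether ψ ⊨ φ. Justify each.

(⇒) Assume the antecedent. If r is true, the antecedent cannot hold. If r is false, the consequent reduces to true regardless of the other variables. Either way the consequent holds.

(⇐) This fails. Under r = T, s = F, u = T, the left side is false but the right side is true.

Only the forward implication holds.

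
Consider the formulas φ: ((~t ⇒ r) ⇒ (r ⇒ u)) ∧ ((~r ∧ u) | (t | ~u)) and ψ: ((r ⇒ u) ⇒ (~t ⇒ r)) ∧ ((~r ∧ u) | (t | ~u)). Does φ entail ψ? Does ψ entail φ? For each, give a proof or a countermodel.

Neither implication holds.

[⇒] This fails. Under r = F, t = F, u = F, the left side is true but the right side is false.

[⇐] This fails. Under r = T, t = F, u = F, the left side is false but the right side is true.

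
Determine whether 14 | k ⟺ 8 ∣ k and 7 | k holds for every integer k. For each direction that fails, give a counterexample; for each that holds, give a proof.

The forward direction fails; the converse holds.

(⟹) This fails: take k = 14. Certainly 14 ∣ 14, but 8 ∤ 14.

(⟸) Suppose 8 ∣ k and 7 ∣ k. Any common multiple of 8 and 7 is a multiple of their lcm; here gcd(8, 7) = 1, so lcm(8, 7) = 8·7 = 56, so 56 ∣ k. Since 14 ∣ 56, it follows that 14 ∣ k.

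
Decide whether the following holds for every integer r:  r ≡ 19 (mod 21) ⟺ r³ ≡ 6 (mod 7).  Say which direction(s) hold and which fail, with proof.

Only the forward implication holds.

(⇒) Suppose r ≡ 19 (mod 21). Then r³ ≡ 19³ = 6859 (mod 21), and since 7 ∣ 21, also r³ ≡ 6 (mod 7).

(⇐) This fails: take r = 3. Then 3³ = 27 ≡ 6 (mod 7), yet 3 ≡ 3 (mod 21), not 19.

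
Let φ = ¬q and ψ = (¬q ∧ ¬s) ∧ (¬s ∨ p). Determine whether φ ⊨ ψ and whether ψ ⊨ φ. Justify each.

Only the reverse direction holds.

(→) This fails. Under p = F, s = T, q = F, the left side is true but the right side is false.

(←) Assume the antecedent. If p is true, the antecedent forces (p = T, s = F, q = F), and ¬q holds there. If p is false, the antecedent forces (p = F, s = F, q = F), and ¬q holds there. Either way ¬q holds.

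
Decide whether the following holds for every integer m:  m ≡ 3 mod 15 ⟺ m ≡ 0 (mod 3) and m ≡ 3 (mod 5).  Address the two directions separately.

The biconditional holds.

[⇒] Suppose m ≡ 3 (mod 15); write m = 15j + 3. Since 3 ∣ 15, reducing mod 3 gives m ≡ 3 ≡ 0 (mod 3); since 5 ∣ 15, reducing mod 5 gives m ≡ 3 (mod 5).

[⇐] Conversely, if m ≡ 0 (mod 3) and m ≡ 3 (mod 5), then by the Chinese remainder theorem m ≡ 3 (mod 15). This is exactly m ≡ 3 (mod 15).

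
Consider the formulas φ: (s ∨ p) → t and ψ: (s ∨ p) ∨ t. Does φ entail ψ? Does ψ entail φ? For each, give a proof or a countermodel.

(⟹) This fails. Under s = F, t = F, p = F, the left side is true but the right side is false.

(⟸) This fails. Under s = T, t = F, p = F, the left side is false but the right side is true.

Neither implication holds.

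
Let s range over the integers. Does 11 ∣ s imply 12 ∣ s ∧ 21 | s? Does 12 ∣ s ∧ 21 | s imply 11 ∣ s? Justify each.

Both directions fail.

Forward direction. This fails: take s = 11. Certainly 11 ∣ 11, but 12 ∤ 11.

Converse. This fails: take s = 84. Both 12 ∣ 84 and 21 ∣ 84, yet 84 is not a multiple of 11 (since 84 = 7·11 + 7), so 11 ∤ 84.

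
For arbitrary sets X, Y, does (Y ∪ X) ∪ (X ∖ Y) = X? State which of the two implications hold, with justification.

The sets are not equal: only the reverse inclusion holds.

(⟹) This inclusion fails. Take X = ∅, Y = {1}; then 1 ∈ (Y ∪ X) ∪ (X ∖ Y) but 1 ∉ X.

(⟸) Let x ∈ X. Then either x ∈ X and x ∉ Y; or x ∈ X ∩ Y. In each case x ∈ (Y ∪ X) ∪ (X ∖ Y), so X ⊆ (Y ∪ X) ∪ (X ∖ Y).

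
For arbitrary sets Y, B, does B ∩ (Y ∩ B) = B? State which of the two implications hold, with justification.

Forward inclusion. Let x ∈ B ∩ (Y ∩ B). Then x ∈ Y ∩ B, from which x ∈ B.

Reverse inclusion. This inclusion fails. Take Y = ∅, B = {1}; then 1 ∈ B but 1 ∉ B ∩ (Y ∩ B).

(⊆) holds; (⊇) fails.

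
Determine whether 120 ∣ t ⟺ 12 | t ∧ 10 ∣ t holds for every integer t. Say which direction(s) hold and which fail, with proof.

(⟹) If 120 ∣ t, write t = 120q. Since 120 = 10·12, t = 12·(10q), so 12 ∣ t; and since 120 = 12·10, t = 10·(12q), so 10 ∣ t.

(⟸) This fails: take t = 60. Both 12 ∣ 60 and 10 ∣ 60, yet 60 is not a multiple of 120 (since 60 = 0·120 + 60), so 120 ∤ 60.

Only the forward direction holds.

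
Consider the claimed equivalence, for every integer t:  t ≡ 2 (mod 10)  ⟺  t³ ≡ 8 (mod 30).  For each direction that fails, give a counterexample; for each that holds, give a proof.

(⇒) fails; (⇐) holds.

(→) This fails: take t = 12. Then 12 ≡ 2 (mod 10), but 12³ = 1728 ≡ 18 (mod 30), not 8.

(←) Conversely, the residues r modulo 30 with r³ ≡ 8 (mod 30) are exactly {2}, and each is ≡ 2 (mod 10).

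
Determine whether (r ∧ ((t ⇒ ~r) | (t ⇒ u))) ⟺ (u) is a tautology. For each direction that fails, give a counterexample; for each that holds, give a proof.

(⇒) fails and (⇐) fails.

(⇒) This fails. Under r = T, u = F, t = F, the left side is true but the right side is false.

(⇐) This fails. Under r = F, u = T, t = F, the left side is false but the right side is true.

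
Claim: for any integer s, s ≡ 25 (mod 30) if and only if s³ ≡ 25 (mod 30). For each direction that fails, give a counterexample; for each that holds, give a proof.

Both implications hold.

(→) Suppose s ≡ 25 (mod 30). Write s = 30j + 25. Then (30j + 25)³ = 27000j³ + 67500j² + 56250j + 15625 = 30(900j³ + 2250j² + 1875j + 520) + 25, so s³ ≡ 25 (mod 30).

(←) Conversely, suppose s³ ≡ 25 (mod 30). The only residue r in {0, …, 29} with r³ ≡ 25 (mod 30) is r = 25, so s ≡ 25 (mod 30).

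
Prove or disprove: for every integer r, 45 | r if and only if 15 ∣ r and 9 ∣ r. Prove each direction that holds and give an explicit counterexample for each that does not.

The biconditional holds.

(→) If 45 ∣ r, write r = 45q. Since 45 = 3·15, r = 15·(3q), so 15 ∣ r; and since 45 = 5·9, r = 9·(5q), so 9 ∣ r.

(←) Suppose 15 ∣ r and 9 ∣ r. Any common multiple of 15 and 9 is a multiple of their lcm; here lcm(15, 9) = 15·9/gcd(15, 9) = 135/3 = 45, so 45 ∣ r.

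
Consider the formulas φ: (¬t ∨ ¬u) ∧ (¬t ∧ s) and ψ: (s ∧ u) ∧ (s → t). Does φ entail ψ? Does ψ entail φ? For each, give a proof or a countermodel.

(⟹) This fails. Under s = T, t = F, u = F, the left side is true but the right side is false.

(⟸) This fails. Under s = T, t = T, u = T, the left side is false but the right side is true.

Neither implication holds.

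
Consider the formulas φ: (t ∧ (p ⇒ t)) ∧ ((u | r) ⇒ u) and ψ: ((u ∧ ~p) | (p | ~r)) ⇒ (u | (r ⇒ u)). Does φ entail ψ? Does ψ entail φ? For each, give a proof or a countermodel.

Not equivalent: only (⇒) holds.

(⟸) This fails. Under r = F, u = F, t = F, p = F, the left side is false but the right side is true.

(⟹) Assume the antecedent. If r is true, the antecedent forces (r = T, u = T, t = T, p = F) or (r = T, u = T, t = T, p = T), and the consequent holds there. If r is false, the consequent reduces to true regardless of the other variables. Either way the consequent holds.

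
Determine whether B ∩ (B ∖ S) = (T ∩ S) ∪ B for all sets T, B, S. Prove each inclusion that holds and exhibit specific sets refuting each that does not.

(⊆) holds; (⊇) fails.

(⊆) Let x ∈ B ∩ (B ∖ S). Then either x ∈ B and x ∉ T, S; or x ∈ T ∩ B and x ∉ S. In each case x ∈ (T ∩ S) ∪ B, so B ∩ (B ∖ S) ⊆ (T ∩ S) ∪ B.

(⊇) This inclusion fails. Take T = {1}, B = ∅, S = {1}; then 1 ∈ (T ∩ S) ∪ B but 1 ∉ B ∩ (B ∖ S).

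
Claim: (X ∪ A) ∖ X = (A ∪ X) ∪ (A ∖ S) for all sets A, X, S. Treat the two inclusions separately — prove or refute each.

(⟹) Let x ∈ (X ∪ A) ∖ X. Then either x ∈ A and x ∉ X, S; or x ∈ A ∩ S and x ∉ X. In each case x ∈ (A ∪ X) ∪ (A ∖ S), so (X ∪ A) ∖ X ⊆ (A ∪ X) ∪ (A ∖ S).

(⟸) This inclusion fails. Take A = ∅, X = {1}, S = ∅; then 1 ∈ (A ∪ X) ∪ (A ∖ S) but 1 ∉ (X ∪ A) ∖ X.

(⊆) holds; (⊇) fails.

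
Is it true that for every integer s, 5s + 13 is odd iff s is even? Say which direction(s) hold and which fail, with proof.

(⇒) Suppose 5s + 13 is odd. Since 5 is odd, 5s and s have the same parity, so 5s + 13 ≡ s + 13 (mod 2). As 13 is odd, 5s + 13 is odd exactly when s is even. Thus s is even.

(⇐) Conversely, suppose s is even; write s = 2j. Then 5s + 13 = 5·(2j) + 13 = 2·5j + 13, which is odd.

Both directions hold.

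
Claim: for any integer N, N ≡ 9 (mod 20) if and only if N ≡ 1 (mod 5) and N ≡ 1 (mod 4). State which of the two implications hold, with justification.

Neither implication holds.

Forward direction. This fails: N = 9 gives 9 ≡ 9 (mod 20) but 9 ≡ 4 (mod 5), so the conjunction on the right does not hold.

Converse. This fails: N = 1 satisfies both congruences on the right (1 ≡ 1 mod 5 and 1 ≡ 1 mod 4) yet 1 ≡ 1 (mod 20), not 9.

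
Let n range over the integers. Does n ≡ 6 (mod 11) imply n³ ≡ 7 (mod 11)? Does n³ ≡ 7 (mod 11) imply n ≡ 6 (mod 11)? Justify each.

(←) For the converse, argue contrapositively. If n ≢ 6 (mod 11), then n is congruent to one of 0, 1, 2, 3, 4, 5, 7, 8, 9, 10 modulo 11, and these give n³ ≡ 0, 1, 8, 5, 9, 4, 2, 6, 3, 10 respectively — never 7.

(→) Suppose n ≡ 6 (mod 11). Write n = 11j + 6. Then (11j + 6)³ = 1331j³ + 2178j² + 1188j + 216 = 11(121j³ + 198j² + 108j + 19) + 7, so n³ ≡ 7 (mod 11).

Equivalent; both directions hold.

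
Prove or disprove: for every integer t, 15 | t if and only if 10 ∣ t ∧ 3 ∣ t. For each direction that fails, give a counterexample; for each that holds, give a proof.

Only the converse holds.

(←) Suppose 10 ∣ t and 3 ∣ t. Any common multiple of 10 and 3 is a multiple of their lcm; here gcd(10, 3) = 1, so lcm(10, 3) = 10·3 = 30, so 30 ∣ t. Since 15 ∣ 30, it follows that 15 ∣ t.

(→) This fails: take t = 15. Certainly 15 ∣ 15, but 10 ∤ 15.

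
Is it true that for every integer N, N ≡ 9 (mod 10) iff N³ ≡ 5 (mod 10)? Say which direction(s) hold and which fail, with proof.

Both directions fail.

(→) This fails: take N = 9. Then 9 ≡ 9 (mod 10), but 9³ = 729 ≡ 9 (mod 10), not 5.

(←) This fails: take N = 5. Then 5³ = 125 ≡ 5 (mod 10), yet 5 ≡ 5 (mod 10), not 9.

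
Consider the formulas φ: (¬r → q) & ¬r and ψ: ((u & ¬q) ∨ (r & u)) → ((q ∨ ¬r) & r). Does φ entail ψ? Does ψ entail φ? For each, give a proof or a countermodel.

[⇒] Assume the antecedent. If r is true, the antecedent cannot hold. If r is false, the antecedent forces (r = F, u = F, q = T) or (r = F, u = T, q = T), and the consequent holds there. Either way the consequent holds.

[⇐] This fails. Under r = F, u = F, q = F, the left side is false but the right side is true.

Not equivalent: only (⇒) holds.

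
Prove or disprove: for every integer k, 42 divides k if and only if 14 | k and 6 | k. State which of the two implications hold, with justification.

(⟹) If 42 ∣ k, write k = 42q. Since 42 = 3·14, k = 14·(3q), so 14 ∣ k; and since 42 = 7·6, k = 6·(7q), so 6 ∣ k.

(⟸) Suppose 14 ∣ k and 6 ∣ k. Any common multiple of 14 and 6 is a multiple of their lcm; here lcm(14, 6) = 14·6/gcd(14, 6) = 84/2 = 42, so 42 ∣ k.

Both implications hold.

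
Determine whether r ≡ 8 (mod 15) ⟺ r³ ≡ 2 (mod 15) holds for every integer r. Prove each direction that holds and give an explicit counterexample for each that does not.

Both directions hold; the statement is true.

Forward direction. Suppose r ≡ 8 (mod 15). Write r = 15j + 8. Then (15j + 8)³ = 3375j³ + 5400j² + 2880j + 512 = 15(225j³ + 360j² + 192j + 34) + 2, so r³ ≡ 2 (mod 15).

Converse. Suppose r³ ≡ 2 (mod 15). The only residue r in {0, …, 14} with r³ ≡ 2 (mod 15) is r = 8, so r ≡ 8 (mod 15).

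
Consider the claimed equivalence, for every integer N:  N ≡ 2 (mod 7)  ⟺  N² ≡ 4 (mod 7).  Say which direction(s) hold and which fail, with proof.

The forward direction holds; the converse fails.

(⟸) This fails: take N = 5. Then 5² = 25 ≡ 4 (mod 7), yet 5 ≡ 5 (mod 7), not 2.

(⟹) Suppose N ≡ 2 (mod 7). Write N = 7j + 2. Then (7j + 2)² = 49j² + 28j + 4 = 7(7j² + 4j) + 4, so N² ≡ 4 (mod 7).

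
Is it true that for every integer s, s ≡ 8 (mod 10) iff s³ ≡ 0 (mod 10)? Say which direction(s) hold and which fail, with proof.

Neither direction holds.

[⇒] This fails: take s = 8. Then 8 ≡ 8 (mod 10), but 8³ = 512 ≡ 2 (mod 10), not 0.

[⇐] This fails: take s = 0. Then 0³ = 0 ≡ 0 (mod 10), yet 0 ≡ 0 (mod 10), not 8.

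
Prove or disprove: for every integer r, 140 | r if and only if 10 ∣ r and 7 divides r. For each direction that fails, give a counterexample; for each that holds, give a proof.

[⇐] This fails: take r = 70. Both 10 ∣ 70 and 7 ∣ 70, yet 70 is not a multiple of 140 (since 70 = 0·140 + 70), so 140 ∤ 70.

[⇒] If 140 ∣ r, write r = 140q. Since 140 = 14·10, r = 10·(14q), so 10 ∣ r; and since 140 = 20·7, r = 7·(20q), so 7 ∣ r.

Only the forward implication holds.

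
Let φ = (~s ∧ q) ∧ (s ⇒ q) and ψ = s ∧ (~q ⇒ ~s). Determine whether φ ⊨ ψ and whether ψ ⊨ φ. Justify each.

Forward direction. This fails. Under q = T, s = F, the left side is true but the right side is false.

Converse. This fails. Under q = T, s = T, the left side is false but the right side is true.

(⇒) fails and (⇐) fails.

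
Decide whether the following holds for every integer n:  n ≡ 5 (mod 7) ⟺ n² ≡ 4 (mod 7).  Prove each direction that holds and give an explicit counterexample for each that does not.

The forward direction holds; the converse fails.

(⇒) Suppose n ≡ 5 (mod 7). Write n = 7j + 5. Then (7j + 5)² = 49j² + 70j + 25 = 7(7j² + 10j + 3) + 4, so n² ≡ 4 (mod 7).

(⇐) This fails: take n = 2. Then 2² = 4 ≡ 4 (mod 7), yet 2 ≡ 2 (mod 7), not 5.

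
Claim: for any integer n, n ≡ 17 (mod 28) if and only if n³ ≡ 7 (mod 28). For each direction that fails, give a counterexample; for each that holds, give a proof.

Forward direction. This fails: take n = 17. Then 17 ≡ 17 (mod 28), but 17³ = 4913 ≡ 13 (mod 28), not 7.

Converse. This fails: take n = 7. Then 7³ = 343 ≡ 7 (mod 28), yet 7 ≡ 7 (mod 28), not 17.

(⇒) fails and (⇐) fails.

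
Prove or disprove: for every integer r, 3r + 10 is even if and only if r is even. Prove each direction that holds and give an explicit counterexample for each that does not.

(⇒) Suppose 3r + 10 is even. Since 3 is odd, 3r and r have the same parity, so 3r + 10 ≡ r + 10 (mod 2). As 10 is even, 3r + 10 is even exactly when r is even. Thus r is even.

(⇐) Conversely, suppose r is even; write r = 2j. Then 3r + 10 = 3·(2j) + 10 = 2·3j + 10, which is even.

Equivalent; both directions hold.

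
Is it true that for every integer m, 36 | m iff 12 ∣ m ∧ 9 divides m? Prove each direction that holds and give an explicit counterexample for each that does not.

Both directions hold; the statement is true.

(⟸) Suppose 12 ∣ m and 9 ∣ m. Any common multiple of 12 and 9 is a multiple of their lcm; here lcm(12, 9) = 12·9/gcd(12, 9) = 108/3 = 36, so 36 ∣ m.

(⟹) If 36 ∣ m, write m = 36q. Since 36 = 3·12, m = 12·(3q), so 12 ∣ m; and since 36 = 4·9, m = 9·(4q), so 9 ∣ m.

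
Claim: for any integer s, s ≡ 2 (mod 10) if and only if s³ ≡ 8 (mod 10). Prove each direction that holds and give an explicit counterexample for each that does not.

[⇒] Suppose s ≡ 2 (mod 10). Write s = 10j + 2. Then (10j + 2)³ = 1000j³ + 600j² + 120j + 8 = 10(100j³ + 60j² + 12j) + 8, so s³ ≡ 8 (mod 10).

[⇐] For the converse, argue contrapositively. If s ≢ 2 (mod 10), then s is congruent to one of 0, 1, 3, 4, 5, 6, 7, 8, 9 modulo 10, and these give s³ ≡ 0, 1, 7, 4, 5, 6, 3, 2, 9 respectively — never 8.

The biconditional holds.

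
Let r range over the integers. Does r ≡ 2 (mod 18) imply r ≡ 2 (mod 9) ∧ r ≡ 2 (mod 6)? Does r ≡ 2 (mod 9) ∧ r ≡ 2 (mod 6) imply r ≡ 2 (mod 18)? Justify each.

(⟹) Suppose r ≡ 2 (mod 18); write r = 18j + 2. Since 9 ∣ 18, reducing mod 9 gives r ≡ 2 (mod 9); since 6 ∣ 18, reducing mod 6 gives r ≡ 2 (mod 6).

(⟸) Conversely, if r ≡ 2 (mod 9) and r ≡ 2 (mod 6), then by the Chinese remainder theorem r ≡ 2 (mod 18). This is exactly r ≡ 2 (mod 18).

Both implications hold.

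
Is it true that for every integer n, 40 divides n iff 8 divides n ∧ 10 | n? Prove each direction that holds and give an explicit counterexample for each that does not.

(⟹) If 40 ∣ n, write n = 40q. Since 40 = 5·8, n = 8·(5q), so 8 ∣ n; and since 40 = 4·10, n = 10·(4q), so 10 ∣ n.

(⟸) Suppose 8 ∣ n and 10 ∣ n. Any common multiple of 8 and 10 is a multiple of their lcm; here lcm(8, 10) = 8·10/gcd(8, 10) = 80/2 = 40, so 40 ∣ n.

Both directions hold; the statement is true.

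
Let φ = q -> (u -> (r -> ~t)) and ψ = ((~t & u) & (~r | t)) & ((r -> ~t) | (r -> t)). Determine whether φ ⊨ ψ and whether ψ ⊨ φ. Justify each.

(⟹) This fails. Under t = F, u = F, r = F, q = F, the left side is true but the right side is false.

(⟸) Assume the antecedent. If t is true, the antecedent cannot hold. If t is false, q -> (u -> (r -> ~t)) reduces to true regardless of the other variables. Either way q -> (u -> (r -> ~t)) holds.

Not equivalent: only (⇐) holds.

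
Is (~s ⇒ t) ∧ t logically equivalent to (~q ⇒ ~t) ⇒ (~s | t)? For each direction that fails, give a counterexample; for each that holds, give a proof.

Not equivalent: only (⇒) holds.

[⇒] Assume the antecedent. If s is true, the antecedent forces (s = T, q = F, t = T) or (s = T, q = T, t = T), and (~q ⇒ ~t) ⇒ (~s | t) holds there. If s is false, (~q ⇒ ~t) ⇒ (~s | t) reduces to true regardless of the other variables. Either way (~q ⇒ ~t) ⇒ (~s | t) holds.

[⇐] This fails. Under s = F, q = F, t = F, the left side is false but the right side is true.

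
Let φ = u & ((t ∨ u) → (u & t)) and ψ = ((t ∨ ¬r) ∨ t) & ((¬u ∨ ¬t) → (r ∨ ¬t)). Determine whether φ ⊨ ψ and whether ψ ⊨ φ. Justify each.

Only the forward implication holds.

(→) Assume the antecedent. If t is true, the antecedent forces (t = T, u = T, r = F) or (t = T, u = T, r = T), and the consequent holds there. If t is false, the antecedent cannot hold. Either way the consequent holds.

(←) This fails. Under t = F, u = F, r = F, the left side is false but the right side is true.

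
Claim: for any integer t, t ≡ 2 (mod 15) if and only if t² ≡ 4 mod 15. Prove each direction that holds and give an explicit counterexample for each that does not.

(⇒) holds; (⇐) fails.

(⟹) Suppose t ≡ 2 (mod 15). Write t = 15j + 2. Then (15j + 2)² = 225j² + 60j + 4 = 15(15j² + 4j) + 4, so t² ≡ 4 (mod 15).

(⟸) This fails: take t = 7. Then 7² = 49 ≡ 4 (mod 15), yet 7 ≡ 7 (mod 15), not 2.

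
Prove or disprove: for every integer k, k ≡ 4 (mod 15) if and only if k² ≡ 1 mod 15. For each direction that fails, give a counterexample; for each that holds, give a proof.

(⟹) Suppose k ≡ 4 (mod 15). Write k = 15j + 4. Then (15j + 4)² = 225j² + 120j + 16 = 15(15j² + 8j + 1) + 1, so k² ≡ 1 (mod 15).

(⟸) This fails: take k = 1. Then 1² = 1 ≡ 1 (mod 15), yet 1 ≡ 1 (mod 15), not 4.

Only the forward implication holds.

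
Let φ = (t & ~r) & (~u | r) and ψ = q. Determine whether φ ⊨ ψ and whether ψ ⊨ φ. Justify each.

(⇒) fails and (⇐) fails.

[⇒] This fails. Under t = T, r = F, u = F, q = F, the left side is true but the right side is false.

[⇐] This fails. Under t = F, r = F, u = F, q = T, the left side is false but the right side is true.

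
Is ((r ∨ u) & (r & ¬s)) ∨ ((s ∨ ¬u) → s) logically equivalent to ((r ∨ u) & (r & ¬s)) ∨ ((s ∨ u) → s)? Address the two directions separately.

Neither direction holds.

Forward direction. This fails. Under u = T, s = F, r = F, the left side is true but the right side is false.

Converse. This fails. Under u = F, s = F, r = F, the left side is false but the right side is true.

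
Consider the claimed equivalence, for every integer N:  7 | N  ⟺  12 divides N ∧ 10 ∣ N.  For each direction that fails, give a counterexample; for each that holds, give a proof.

Forward direction. This fails: take N = 7. Certainly 7 ∣ 7, but 12 ∤ 7.

Converse. This fails: take N = 60. Both 12 ∣ 60 and 10 ∣ 60, yet 60 is not a multiple of 7 (since 60 = 8·7 + 4), so 7 ∤ 60.

Both directions fail.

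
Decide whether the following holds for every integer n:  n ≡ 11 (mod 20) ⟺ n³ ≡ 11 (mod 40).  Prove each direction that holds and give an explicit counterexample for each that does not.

The forward direction fails; the converse holds.

(⇒) This fails: take n = 31. Then 31 ≡ 11 (mod 20), but 31³ = 29791 ≡ 31 (mod 40), not 11.

(⇐) Conversely, the residues r modulo 40 with r³ ≡ 11 (mod 40) are exactly {11}, and each is ≡ 11 (mod 20).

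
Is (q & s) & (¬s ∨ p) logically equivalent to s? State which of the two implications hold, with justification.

Not equivalent: only (⇒) holds.

[⇒] Assume the antecedent. If s is true, s reduces to true regardless of the other variables. If s is false, the antecedent cannot hold. Either way s holds.

[⇐] This fails. Under s = T, q = F, p = F, the left side is false but the right side is true.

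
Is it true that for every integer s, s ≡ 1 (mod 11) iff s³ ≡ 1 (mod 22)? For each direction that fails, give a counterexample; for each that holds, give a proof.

Forward direction. This fails: take s = 12. Then 12 ≡ 1 (mod 11), but 12³ = 1728 ≡ 12 (mod 22), not 1.

Converse. The residues r modulo 22 with r³ ≡ 1 (mod 22) are exactly {1}, and each is ≡ 1 (mod 11).

Only the converse holds.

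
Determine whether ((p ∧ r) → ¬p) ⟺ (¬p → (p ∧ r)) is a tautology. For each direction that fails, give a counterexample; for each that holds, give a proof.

(→) This fails. Under p = F, r = F, the left side is true but the right side is false.

(←) This fails. Under p = T, r = T, the left side is false but the right side is true.

Both directions fail.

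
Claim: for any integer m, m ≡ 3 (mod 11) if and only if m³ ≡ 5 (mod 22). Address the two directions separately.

[⇐] The residues r modulo 22 with r³ ≡ 5 (mod 22) are exactly {3}, and each is ≡ 3 (mod 11).

[⇒] This fails: take m = 14. Then 14 ≡ 3 (mod 11), but 14³ = 2744 ≡ 16 (mod 22), not 5.

(⇒) fails; (⇐) holds.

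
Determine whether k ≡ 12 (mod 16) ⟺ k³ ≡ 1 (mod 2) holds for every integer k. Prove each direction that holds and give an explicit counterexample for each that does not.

(→) This fails: take k = 12. Then 12 ≡ 12 (mod 16), but 12³ = 1728 ≡ 0 (mod 2), not 1.

(←) This fails: take k = 1. Then 1³ = 1 ≡ 1 (mod 2), yet 1 ≡ 1 (mod 16), not 12.

Neither implication holds.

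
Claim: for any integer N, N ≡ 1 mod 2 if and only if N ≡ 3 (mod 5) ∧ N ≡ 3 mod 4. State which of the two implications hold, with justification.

The forward direction fails; the converse holds.

Forward direction. This fails: N = 1 gives 1 ≡ 1 (mod 2) but 1 ≡ 1 (mod 5), so the conjunction on the right does not hold.

Converse. If N ≡ 3 (mod 5) and N ≡ 3 (mod 4), then by the Chinese remainder theorem N ≡ 3 (mod 20). Since 3 ≡ 1 (mod 2) and 2 ∣ 20, we get N ≡ 1 (mod 2).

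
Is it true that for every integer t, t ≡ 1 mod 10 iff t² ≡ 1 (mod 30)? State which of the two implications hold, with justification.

Neither implication holds.

(→) This fails: take t = 21. Then 21 ≡ 1 (mod 10), but 21² = 441 ≡ 21 (mod 30), not 1.

(←) This fails: take t = 19. Then 19² = 361 ≡ 1 (mod 30), yet 19 ≡ 9 (mod 10), not 1.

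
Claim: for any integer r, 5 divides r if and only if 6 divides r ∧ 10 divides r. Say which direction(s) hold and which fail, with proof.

Not equivalent: only (⇐) holds.

[⇐] Suppose 6 ∣ r and 10 ∣ r. Any common multiple of 6 and 10 is a multiple of their lcm; here lcm(6, 10) = 6·10/gcd(6, 10) = 60/2 = 30, so 30 ∣ r. Since 5 ∣ 30, it follows that 5 ∣ r.

[⇒] This fails: take r = 5. Certainly 5 ∣ 5, but 6 ∤ 5.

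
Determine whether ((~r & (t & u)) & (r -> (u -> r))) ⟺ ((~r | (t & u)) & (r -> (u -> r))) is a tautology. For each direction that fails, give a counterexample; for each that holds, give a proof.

[⇐] This fails. Under u = F, t = F, r = F, the left side is false but the right side is true.

[⇒] Assume the antecedent. If u is true, the antecedent forces (u = T, t = T, r = F), and the consequent holds there. If u is false, the antecedent cannot hold. Either way the consequent holds.

(⇒) holds; (⇐) fails.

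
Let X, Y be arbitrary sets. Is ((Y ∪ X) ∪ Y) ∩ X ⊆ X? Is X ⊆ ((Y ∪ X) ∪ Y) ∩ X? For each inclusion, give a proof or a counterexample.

Both inclusions hold; the sets are equal.

(⊇) Let x ∈ X. Then either x ∈ X and x ∉ Y; or x ∈ X ∩ Y. In each case x ∈ ((Y ∪ X) ∪ Y) ∩ X, so X ⊆ ((Y ∪ X) ∪ Y) ∩ X.

(⊆) Let x ∈ ((Y ∪ X) ∪ Y) ∩ X. Then either x ∈ X and x ∉ Y; or x ∈ X ∩ Y. In each case x ∈ X, so ((Y ∪ X) ∪ Y) ∩ X ⊆ X.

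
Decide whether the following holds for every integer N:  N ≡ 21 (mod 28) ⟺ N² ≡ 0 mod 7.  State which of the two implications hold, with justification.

Only the forward direction holds.

Forward direction. Suppose N ≡ 21 (mod 28). Then N² ≡ 21² = 441 (mod 28), and since 7 ∣ 28, also N² ≡ 0 (mod 7).

Converse. This fails: take N = 0. Then 0² = 0 ≡ 0 (mod 7), yet 0 ≡ 0 (mod 28), not 21.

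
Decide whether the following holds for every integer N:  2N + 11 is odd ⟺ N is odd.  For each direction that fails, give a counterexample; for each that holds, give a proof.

(⇒) fails; (⇐) holds.

(⟸) Suppose N is odd. Since 2 is even, 2N is even for every N, so 2N + 11 has the same parity as 11, which is odd. Hence 2N + 11 is odd.

(⟹) This fails: take N = 4. Then 2N + 11 = 19, which is odd, yet N = 4 is even, not odd.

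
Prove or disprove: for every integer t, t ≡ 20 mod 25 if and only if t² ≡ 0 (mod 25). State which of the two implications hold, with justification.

The forward direction holds; the converse fails.

[⇒] Suppose t ≡ 20 mod 25. Write t = 25j + 20. Then (25j + 20)² = 625j² + 1000j + 400 = 25(25j² + 40j + 16) + 0, so t² ≡ 0 (mod 25).

[⇐] This fails: take t = 0. Then 0² = 0 ≡ 0 (mod 25), yet 0 ≡ 0 (mod 25), not 20.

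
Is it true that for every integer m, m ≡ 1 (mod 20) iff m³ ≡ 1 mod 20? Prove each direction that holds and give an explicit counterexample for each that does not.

(⟹) Suppose m ≡ 1 (mod 20). Write m = 20j + 1. Then (20j + 1)³ = 8000j³ + 1200j² + 60j + 1 = 20(400j³ + 60j² + 3j) + 1, so m³ ≡ 1 (mod 20).

(⟸) Conversely, suppose m³ ≡ 1 (mod 20). The only residue r in {0, …, 19} with r³ ≡ 1 (mod 20) is r = 1, so m ≡ 1 (mod 20).

Equivalent; both directions hold.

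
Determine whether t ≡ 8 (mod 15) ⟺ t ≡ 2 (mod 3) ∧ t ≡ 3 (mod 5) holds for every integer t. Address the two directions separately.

(⟹) Suppose t ≡ 8 (mod 15); write t = 15j + 8. Since 3 ∣ 15, reducing mod 3 gives t ≡ 8 ≡ 2 (mod 3); since 5 ∣ 15, reducing mod 5 gives t ≡ 8 ≡ 3 (mod 5).

(⟸) Conversely, if t ≡ 2 (mod 3) and t ≡ 3 (mod 5), then by the Chinese remainder theorem t ≡ 8 (mod 15). This is exactly t ≡ 8 (mod 15).

The biconditional holds.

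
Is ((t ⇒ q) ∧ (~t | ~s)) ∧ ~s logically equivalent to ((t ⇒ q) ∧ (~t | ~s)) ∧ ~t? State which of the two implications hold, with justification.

[⇒] This fails. Under q = T, s = F, t = T, the left side is true but the right side is false.

[⇐] This fails. Under q = F, s = T, t = F, the left side is false but the right side is true.

Neither implication holds.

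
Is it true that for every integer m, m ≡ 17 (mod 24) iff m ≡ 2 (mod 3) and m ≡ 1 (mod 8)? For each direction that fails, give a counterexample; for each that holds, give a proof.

[⇐] If m ≡ 2 (mod 3) and m ≡ 1 (mod 8), then by the Chinese remainder theorem m ≡ 17 (mod 24). This is exactly m ≡ 17 (mod 24).

[⇒] Suppose m ≡ 17 (mod 24); write m = 24j + 17. Since 3 ∣ 24, reducing mod 3 gives m ≡ 17 ≡ 2 (mod 3); since 8 ∣ 24, reducing mod 8 gives m ≡ 17 ≡ 1 (mod 8).

Both implications hold.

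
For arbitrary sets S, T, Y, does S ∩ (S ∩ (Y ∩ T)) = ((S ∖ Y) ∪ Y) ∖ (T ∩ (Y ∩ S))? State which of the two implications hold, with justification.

(⊆) fails and (⊇) fails.

(⟹) This inclusion fails. Take S = {1}, T = {1}, Y = {1}; then 1 ∈ S ∩ (S ∩ (Y ∩ T)) but 1 ∉ ((S ∖ Y) ∪ Y) ∖ (T ∩ (Y ∩ S)).

(⟸) This inclusion fails. Take S = {1}, T = ∅, Y = ∅; then 1 ∈ ((S ∖ Y) ∪ Y) ∖ (T ∩ (Y ∩ S)) but 1 ∉ S ∩ (S ∩ (Y ∩ T)).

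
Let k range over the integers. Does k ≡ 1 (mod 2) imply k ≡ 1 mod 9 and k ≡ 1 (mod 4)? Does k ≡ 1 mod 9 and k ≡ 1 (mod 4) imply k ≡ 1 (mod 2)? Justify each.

(⇒) fails; (⇐) holds.

(→) This fails: k = 33 gives 33 ≡ 1 (mod 2) but 33 ≡ 6 (mod 9), so the conjunction on the right does not hold.

(←) Conversely, if k ≡ 1 (mod 9) and k ≡ 1 (mod 4), then by the Chinese remainder theorem k ≡ 1 (mod 36). Since 1 ≡ 1 (mod 2) and 2 ∣ 36, we get k ≡ 1 (mod 2).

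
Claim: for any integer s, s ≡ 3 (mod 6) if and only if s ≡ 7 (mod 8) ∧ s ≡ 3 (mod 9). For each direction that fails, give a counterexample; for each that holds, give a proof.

(⇒) This fails: s = 33 gives 33 ≡ 3 (mod 6) but 33 ≡ 1 (mod 8), so the conjunction on the right does not hold.

(⇐) Conversely, if s ≡ 7 (mod 8) and s ≡ 3 (mod 9), then by the Chinese remainder theorem s ≡ 39 (mod 72). Since 39 ≡ 3 (mod 6) and 6 ∣ 72, we get s ≡ 3 (mod 6).

Only the reverse direction holds.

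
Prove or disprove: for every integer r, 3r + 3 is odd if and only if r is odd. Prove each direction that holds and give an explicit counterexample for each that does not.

(→) This fails: r = 4 gives 3r + 3 = 15, which is odd, but 4 is even, not odd.

(←) This also fails: r = 5 is odd, but 3r + 3 = 18 is even, not odd.

Neither direction holds.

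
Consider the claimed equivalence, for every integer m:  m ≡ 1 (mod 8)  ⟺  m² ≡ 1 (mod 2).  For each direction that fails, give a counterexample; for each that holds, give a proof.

Converse. This fails: take m = 3. Then 3² = 9 ≡ 1 (mod 2), yet 3 ≡ 3 (mod 8), not 1.

Forward direction. Suppose m ≡ 1 (mod 8). Then m² ≡ 1² = 1 (mod 8), and since 2 ∣ 8, also m² ≡ 1 (mod 2).

The forward direction holds; the converse fails.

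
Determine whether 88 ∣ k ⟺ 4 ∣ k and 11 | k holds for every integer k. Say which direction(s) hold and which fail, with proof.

(←) This fails: take k = 44. Both 4 ∣ 44 and 11 ∣ 44, yet 44 is not a multiple of 88 (since 44 = 0·88 + 44), so 88 ∤ 44.

(→) If 88 ∣ k, write k = 88q. Since 88 = 22·4, k = 4·(22q), so 4 ∣ k; and since 88 = 8·11, k = 11·(8q), so 11 ∣ k.

Only the forward implication holds.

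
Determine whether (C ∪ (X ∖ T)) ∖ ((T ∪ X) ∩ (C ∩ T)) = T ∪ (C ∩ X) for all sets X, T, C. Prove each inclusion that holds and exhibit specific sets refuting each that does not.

Neither inclusion holds.

(⟹) This inclusion fails. Take X = {1}, T = ∅, C = ∅; then 1 ∈ (C ∪ (X ∖ T)) ∖ ((T ∪ X) ∩ (C ∩ T)) but 1 ∉ T ∪ (C ∩ X).

(⟸) This inclusion fails. Take X = ∅, T = {1}, C = ∅; then 1 ∈ T ∪ (C ∩ X) but 1 ∉ (C ∪ (X ∖ T)) ∖ ((T ∪ X) ∩ (C ∩ T)).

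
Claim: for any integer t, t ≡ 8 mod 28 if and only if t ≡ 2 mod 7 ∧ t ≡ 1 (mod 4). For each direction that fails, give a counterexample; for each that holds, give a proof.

Neither direction holds.

(⟹) This fails: t = 8 gives 8 ≡ 8 (mod 28) but 8 ≡ 1 (mod 7), so the conjunction on the right does not hold.

(⟸) This fails: t = 9 satisfies both congruences on the right (9 ≡ 2 mod 7 and 9 ≡ 1 mod 4) yet 9 ≡ 9 (mod 28), not 8.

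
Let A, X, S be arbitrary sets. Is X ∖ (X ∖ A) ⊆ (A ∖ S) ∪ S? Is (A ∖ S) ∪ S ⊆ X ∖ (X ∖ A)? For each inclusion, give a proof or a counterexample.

Reverse inclusion. This inclusion fails. Take A = {1}, X = ∅, S = ∅; then 1 ∈ (A ∖ S) ∪ S but 1 ∉ X ∖ (X ∖ A).

Forward inclusion. Let x ∈ X ∖ (X ∖ A). Then either x ∈ A ∩ X and x ∉ S; or x ∈ A ∩ X ∩ S. In each case x ∈ (A ∖ S) ∪ S, so X ∖ (X ∖ A) ⊆ (A ∖ S) ∪ S.

(⊆) holds; (⊇) fails.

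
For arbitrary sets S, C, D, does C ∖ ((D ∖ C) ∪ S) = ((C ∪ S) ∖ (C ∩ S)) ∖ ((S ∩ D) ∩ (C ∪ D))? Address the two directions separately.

(⊆) holds; (⊇) fails.

(⟹) Let x ∈ C ∖ ((D ∖ C) ∪ S). Then either x ∈ C and x ∉ S, D; or x ∈ C ∩ D and x ∉ S. In each case x ∈ ((C ∪ S) ∖ (C ∩ S)) ∖ ((S ∩ D) ∩ (C ∪ D)), so C ∖ ((D ∖ C) ∪ S) ⊆ ((C ∪ S) ∖ (C ∩ S)) ∖ ((S ∩ D) ∩ (C ∪ D)).

(⟸) This inclusion fails. Take S = {1}, C = ∅, D = ∅; then 1 ∈ ((C ∪ S) ∖ (C ∩ S)) ∖ ((S ∩ D) ∩ (C ∪ D)) but 1 ∉ C ∖ ((D ∖ C) ∪ S).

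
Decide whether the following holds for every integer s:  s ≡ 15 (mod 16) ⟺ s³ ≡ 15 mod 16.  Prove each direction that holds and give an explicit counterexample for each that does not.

(⟹) Suppose s ≡ 15 (mod 16). Write s = 16j + 15. Then (16j + 15)³ = 4096j³ + 11520j² + 10800j + 3375 = 16(256j³ + 720j² + 675j + 210) + 15, so s³ ≡ 15 (mod 16).

(⟸) Conversely, suppose s³ ≡ 15 (mod 16). The only residue r in {0, …, 15} with r³ ≡ 15 (mod 16) is r = 15, so s ≡ 15 (mod 16).

Both implications hold.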